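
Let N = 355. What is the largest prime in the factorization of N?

355 = 5 · 71
71 is prime.
So 355 = 5 · 71; the largest prime factor is 71.

71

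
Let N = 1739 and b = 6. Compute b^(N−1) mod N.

6^1 ≡ 6 (mod 1739)
6^2 ≡ 6^2 = 36 ≡ 36 (mod 1739)
6^4 ≡ 36^2 = 1296 ≡ 1296 (mod 1739)
6^8 ≡ 1296^2 = 1679616 ≡ 1481 (mod 1739)
6^16 ≡ 1481^2 = 2193361 ≡ 482 (mod 1739)
6^32 ≡ 482^2 = 232324 ≡ 1037 (mod 1739)
6^64 ≡ 1037^2 = 1075369 ≡ 667 (mod 1739)
6^128 ≡ 667^2 = 444889 ≡ 1444 (mod 1739)
6^256 ≡ 1444^2 = 2085136 ≡ 75 (mod 1739)
6^512 ≡ 75^2 = 5625 ≡ 408 (mod 1739)
6^1024 ≡ 408^2 = 166464 ≡ 1259 (mod 1739)
1738 = 1024 + 512 + 128 + 64 + 8 + 2 in binary powers of 2.
So 6^1738 ≡ 1259 · 408 · 1444 · 667 · 1481 · 36 ≡ 739 (mod 1739).
Since 739 ≠ 1, base 6 is a Fermat witness: 1739 is composite.

739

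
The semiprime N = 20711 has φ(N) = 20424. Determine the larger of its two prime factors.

φ(n) = (p−1)(q−1) = n − (p+q) + 1, so p + q = 20711 − 20424 + 1 = 288.
p and q are the roots of t² − 288t + 20711 = 0.
Discriminant: 288² − 4·20711 = 82944 − 82844 = 100; √100 = 10.
q = (288 − 10)/2 = 139, p = (288 + 10)/2 = 149.
Check: 139 · 149 = 20711.

149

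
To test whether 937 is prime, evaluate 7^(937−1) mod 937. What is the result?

7^1 ≡ 7 (mod 937)
7^2 ≡ 7^2 = 49 ≡ 49 (mod 937)
7^4 ≡ 49^2 = 2401 ≡ 527 (mod 937)
7^8 ≡ 527^2 = 277729 ≡ 377 (mod 937)
7^16 ≡ 377^2 = 142129 ≡ 642 (mod 937)
7^32 ≡ 642^2 = 412164 ≡ 821 (mod 937)
7^64 ≡ 821^2 = 674041 ≡ 338 (mod 937)
7^128 ≡ 338^2 = 114244 ≡ 867 (mod 937)
7^256 ≡ 867^2 = 751689 ≡ 215 (mod 937)
7^512 ≡ 215^2 = 46225 ≡ 312 (mod 937)
936 = 512 + 256 + 128 + 32 + 8 in binary powers of 2.
So 7^936 ≡ 312 · 215 · 867 · 821 · 377 ≡ 1 (mod 937).
Since the result is 1, base 7 gives no evidence that 937 is composite.

1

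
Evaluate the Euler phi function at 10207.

9976

Factor: 10207 = 59 · 173.
φ(10207) = (59−1) · (173−1) = 58 · 172 = 9976.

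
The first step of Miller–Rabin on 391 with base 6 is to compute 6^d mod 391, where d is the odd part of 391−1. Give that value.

391 − 1 = 390 = 2^1 · 195, so d = 195.
6^1 ≡ 6 (mod 391)
6^2 ≡ 6^2 = 36 ≡ 36 (mod 391)
6^4 ≡ 36^2 = 1296 ≡ 123 (mod 391)
6^8 ≡ 123^2 = 15129 ≡ 271 (mod 391)
6^16 ≡ 271^2 = 73441 ≡ 324 (mod 391)
6^32 ≡ 324^2 = 104976 ≡ 188 (mod 391)
6^64 ≡ 188^2 = 35344 ≡ 154 (mod 391)
6^128 ≡ 154^2 = 23716 ≡ 256 (mod 391)
195 = 128 + 64 + 2 + 1 in binary powers of 2.
So 6^195 ≡ 256 · 154 · 36 · 6 ≡ 386 (mod 391).
Squaring chain: 386; never reaches −1, so base 6 is a Miller–Rabin witness that 391 is composite.

386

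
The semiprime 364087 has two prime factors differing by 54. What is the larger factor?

631

Since p = q + 54, we have 364087 = q(q + 54), so q² + 54q − 364087 = 0.
Discriminant: 54² + 4·364087 = 2916 + 1456348 = 1459264; √1459264 = 1208.
q = (−54 + 1208)/2 = 577, and p = q + 54 = 631.
Check: 577 · 631 = 364087.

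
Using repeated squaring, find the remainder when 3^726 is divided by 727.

1

3^1 ≡ 3 (mod 727)
3^2 ≡ 3^2 = 9 ≡ 9 (mod 727)
3^4 ≡ 9^2 = 81 ≡ 81 (mod 727)
3^8 ≡ 81^2 = 6561 ≡ 18 (mod 727)
3^16 ≡ 18^2 = 324 ≡ 324 (mod 727)
3^32 ≡ 324^2 = 104976 ≡ 288 (mod 727)
3^64 ≡ 288^2 = 82944 ≡ 66 (mod 727)
3^128 ≡ 66^2 = 4356 ≡ 721 (mod 727)
3^256 ≡ 721^2 = 519841 ≡ 36 (mod 727)
3^512 ≡ 36^2 = 1296 ≡ 569 (mod 727)
726 = 512 + 128 + 64 + 16 + 4 + 2 in binary powers of 2.
So 3^726 ≡ 569 · 721 · 66 · 324 · 81 · 9 ≡ 1 (mod 727).
Since the result is 1, base 3 gives no evidence that 727 is composite.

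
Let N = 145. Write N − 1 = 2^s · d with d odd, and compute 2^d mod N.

145 − 1 = 144 = 2^4 · 9, so d = 9.
2^1 ≡ 2 (mod 145)
2^2 ≡ 2^2 = 4 ≡ 4 (mod 145)
2^4 ≡ 4^2 = 16 ≡ 16 (mod 145)
2^8 ≡ 16^2 = 256 ≡ 111 (mod 145)
9 = 8 + 1 in binary powers of 2.
So 2^9 ≡ 111 · 2 ≡ 77 (mod 145).
Squaring chain: 77 → 129 → 111 → 141; never reaches −1, so base 2 is a Miller–Rabin witness that 145 is composite.

77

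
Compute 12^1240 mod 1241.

12^1 ≡ 12 (mod 1241)
12^2 ≡ 12^2 = 144 ≡ 144 (mod 1241)
12^4 ≡ 144^2 = 20736 ≡ 880 (mod 1241)
12^8 ≡ 880^2 = 774400 ≡ 16 (mod 1241)
12^16 ≡ 16^2 = 256 ≡ 256 (mod 1241)
12^32 ≡ 256^2 = 65536 ≡ 1004 (mod 1241)
12^64 ≡ 1004^2 = 1008016 ≡ 324 (mod 1241)
12^128 ≡ 324^2 = 104976 ≡ 732 (mod 1241)
12^256 ≡ 732^2 = 535824 ≡ 953 (mod 1241)
12^512 ≡ 953^2 = 908209 ≡ 1038 (mod 1241)
12^1024 ≡ 1038^2 = 1077444 ≡ 256 (mod 1241)
1240 = 1024 + 128 + 64 + 16 + 8 in binary powers of 2.
So 12^1240 ≡ 256 · 732 · 324 · 256 · 16 ≡ 475 (mod 1241).
Since 475 ≠ 1, base 12 is a Fermat witness: 1241 is composite.

475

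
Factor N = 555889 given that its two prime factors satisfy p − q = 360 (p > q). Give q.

587

Since p = q + 360, we have 555889 = q(q + 360), so q² + 360q − 555889 = 0.
Discriminant: 360² + 4·555889 = 129600 + 2223556 = 2353156; √2353156 = 1534.
q = (−360 + 1534)/2 = 587, and p = q + 360 = 947.
Check: 587 · 947 = 555889.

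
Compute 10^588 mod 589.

349

10^1 ≡ 10 (mod 589)
10^2 ≡ 10^2 = 100 ≡ 100 (mod 589)
10^4 ≡ 100^2 = 10000 ≡ 576 (mod 589)
10^8 ≡ 576^2 = 331776 ≡ 169 (mod 589)
10^16 ≡ 169^2 = 28561 ≡ 289 (mod 589)
10^32 ≡ 289^2 = 83521 ≡ 472 (mod 589)
10^64 ≡ 472^2 = 222784 ≡ 142 (mod 589)
10^128 ≡ 142^2 = 20164 ≡ 138 (mod 589)
10^256 ≡ 138^2 = 19044 ≡ 196 (mod 589)
10^512 ≡ 196^2 = 38416 ≡ 131 (mod 589)
588 = 512 + 64 + 8 + 4 in binary powers of 2.
So 10^588 ≡ 131 · 142 · 169 · 576 ≡ 349 (mod 589).
Since 349 ≠ 1, base 10 is a Fermat witness: 589 is composite.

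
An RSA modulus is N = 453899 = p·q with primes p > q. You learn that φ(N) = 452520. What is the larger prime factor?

839

φ(n) = (p−1)(q−1) = n − (p+q) + 1, so p + q = 453899 − 452520 + 1 = 1380.
p and q are the roots of t² − 1380t + 453899 = 0.
Discriminant: 1380² − 4·453899 = 1904400 − 1815596 = 88804; √88804 = 298.
q = (1380 − 298)/2 = 541, p = (1380 + 298)/2 = 839.
Check: 541 · 839 = 453899.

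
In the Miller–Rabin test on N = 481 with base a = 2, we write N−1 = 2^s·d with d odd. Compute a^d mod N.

60

481 − 1 = 480 = 2^5 · 15, so d = 15.
2^1 ≡ 2 (mod 481)
2^2 ≡ 2^2 = 4 ≡ 4 (mod 481)
2^4 ≡ 4^2 = 16 ≡ 16 (mod 481)
2^8 ≡ 16^2 = 256 ≡ 256 (mod 481)
15 = 8 + 4 + 2 + 1 in binary powers of 2.
So 2^15 ≡ 256 · 16 · 4 · 2 ≡ 60 (mod 481).
Squaring chain: 60 → 233 → 417 → 248 → 417; never reaches −1, so base 2 is a Miller–Rabin witness that 481 is composite.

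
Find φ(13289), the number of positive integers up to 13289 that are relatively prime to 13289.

Factor: 13289 = 97 · 137.
φ(13289) = (97−1) · (137−1) = 96 · 136 = 13056.

13056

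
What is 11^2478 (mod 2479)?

1148

11^1 ≡ 11 (mod 2479)
11^2 ≡ 11^2 = 121 ≡ 121 (mod 2479)
11^4 ≡ 121^2 = 14641 ≡ 2246 (mod 2479)
11^8 ≡ 2246^2 = 5044516 ≡ 2230 (mod 2479)
11^16 ≡ 2230^2 = 4972900 ≡ 26 (mod 2479)
11^32 ≡ 26^2 = 676 ≡ 676 (mod 2479)
11^64 ≡ 676^2 = 456976 ≡ 840 (mod 2479)
11^128 ≡ 840^2 = 705600 ≡ 1564 (mod 2479)
11^256 ≡ 1564^2 = 2446096 ≡ 1802 (mod 2479)
11^512 ≡ 1802^2 = 3247204 ≡ 2193 (mod 2479)
11^1024 ≡ 2193^2 = 4809249 ≡ 2468 (mod 2479)
11^2048 ≡ 2468^2 = 6091024 ≡ 121 (mod 2479)
2478 = 2048 + 256 + 128 + 32 + 8 + 4 + 2 in binary powers of 2.
So 11^2478 ≡ 121 · 1802 · 1564 · 676 · 2230 · 2246 · 121 ≡ 1148 (mod 2479).
Since 1148 ≠ 1, base 11 is a Fermat witness: 2479 is composite.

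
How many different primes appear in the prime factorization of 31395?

31395 = 3 · 10465
10465 = 5 · 2093
2093 = 7 · 299
299 = 13 · 23
31395 = 3 · 5 · 7 · 13 · 23, which has 5 distinct prime factors.

5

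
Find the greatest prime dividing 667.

667 = 23 · 29
29 is prime.
So 667 = 23 · 29; the largest prime factor is 29.

29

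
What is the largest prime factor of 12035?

12035 = 5 · 2407
2407 = 29 · 83
83 is prime.
So 12035 = 5 · 29 · 83; the largest prime factor is 83.

83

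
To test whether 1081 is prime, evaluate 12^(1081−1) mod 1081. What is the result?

98

12^1 ≡ 12 (mod 1081)
12^2 ≡ 12^2 = 144 ≡ 144 (mod 1081)
12^4 ≡ 144^2 = 20736 ≡ 197 (mod 1081)
12^8 ≡ 197^2 = 38809 ≡ 974 (mod 1081)
12^16 ≡ 974^2 = 948676 ≡ 639 (mod 1081)
12^32 ≡ 639^2 = 408321 ≡ 784 (mod 1081)
12^64 ≡ 784^2 = 614656 ≡ 648 (mod 1081)
12^128 ≡ 648^2 = 419904 ≡ 476 (mod 1081)
12^256 ≡ 476^2 = 226576 ≡ 647 (mod 1081)
12^512 ≡ 647^2 = 418609 ≡ 262 (mod 1081)
12^1024 ≡ 262^2 = 68644 ≡ 541 (mod 1081)
1080 = 1024 + 32 + 16 + 8 in binary powers of 2.
So 12^1080 ≡ 541 · 784 · 639 · 974 ≡ 98 (mod 1081).
Since 98 ≠ 1, base 12 is a Fermat witness: 1081 is composite.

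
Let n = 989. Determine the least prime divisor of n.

23

989 is odd.
Digit sum 26, not divisible by 3.
Ends in 9: not divisible by 5.
7: 989 = 7·141 + 2
11: 989 = 11·89 + 10
13: 989 = 13·76 + 1
17: 989 = 17·58 + 3
19: 989 = 19·52 + 1
23: 989 = 23·43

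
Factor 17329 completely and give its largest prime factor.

43

17329 = 13 · 1333
1333 = 31 · 43
43 is prime.
So 17329 = 13 · 31 · 43; the largest prime factor is 43.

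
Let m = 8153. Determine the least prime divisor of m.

8153 is odd.
Digit sum 17, not divisible by 3.
Ends in 3: not divisible by 5.
7: 8153 = 7·1164 + 5
11: 8153 = 11·741 + 2
13: 8153 = 13·627 + 2
17: 8153 = 17·479 + 10
19: 8153 = 19·429 + 2
23: 8153 = 23·354 + 11
29: 8153 = 29·281 + 4
31: 8153 = 31·263

31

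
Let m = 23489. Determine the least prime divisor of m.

83

23489 is odd.
Digit sum 26, not divisible by 3.
Ends in 9: not divisible by 5.
7: 23489 = 7·3355 + 4
11: 23489 = 11·2135 + 4
13: 23489 = 13·1806 + 11
17: 23489 = 17·1381 + 12
19: 23489 = 19·1236 + 5
23: 23489 = 23·1021 + 6
29: 23489 = 29·809 + 28
31: 23489 = 31·757 + 22
37: 23489 = 37·634 + 31
41: 23489 = 41·572 + 37
43: 23489 = 43·546 + 11
47: 23489 = 47·499 + 36
53: 23489 = 53·443 + 10
59: 23489 = 59·398 + 7
61: 23489 = 61·385 + 4
67: 23489 = 67·350 + 39
71: 23489 = 71·330 + 59
73: 23489 = 73·321 + 56
79: 23489 = 79·297 + 26
83: 23489 = 83·283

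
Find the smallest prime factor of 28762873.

28762873 is odd.
Digit sum 43, not divisible by 3.
Ends in 3: not divisible by 5.
7: 28762873 = 7·4108981 + 6
11: 28762873 = 11·2614806 + 7
13: 28762873 = 13·2212528 + 9
17: 28762873 = 17·1691933 + 12
19: 28762873 = 19·1513835 + 8
23: 28762873 = 23·1250559 + 16
29: 28762873 = 29·991823 + 6
31: 28762873 = 31·927834 + 19
37: 28762873 = 37·777374 + 35
41: 28762873 = 41·701533 + 20
43: 28762873 = 43·668904 + 1
47: 28762873 = 47·611976 + 1
53: 28762873 = 53·542695 + 38
59: 28762873 = 59·487506 + 19
61: 28762873 = 61·471522 + 31
67: 28762873 = 67·429296 + 41
71: 28762873 = 71·405110 + 63
73: 28762873 = 73·394011 + 70
79: 28762873 = 79·364087

79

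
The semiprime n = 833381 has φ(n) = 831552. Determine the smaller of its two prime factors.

853

φ(n) = (p−1)(q−1) = n − (p+q) + 1, so p + q = 833381 − 831552 + 1 = 1830.
p and q are the roots of t² − 1830t + 833381 = 0.
Discriminant: 1830² − 4·833381 = 3348900 − 3333524 = 15376; √15376 = 124.
q = (1830 − 124)/2 = 853, p = (1830 + 124)/2 = 977.
Check: 853 · 977 = 833381.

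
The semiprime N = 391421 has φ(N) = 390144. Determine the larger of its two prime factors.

769

φ(n) = (p−1)(q−1) = n − (p+q) + 1, so p + q = 391421 − 390144 + 1 = 1278.
p and q are the roots of t² − 1278t + 391421 = 0.
Discriminant: 1278² − 4·391421 = 1633284 − 1565684 = 67600; √67600 = 260.
q = (1278 − 260)/2 = 509, p = (1278 + 260)/2 = 769.
Check: 509 · 769 = 391421.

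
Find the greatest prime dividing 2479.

67

2479 = 37 · 67
67 is prime.
So 2479 = 37 · 67; the largest prime factor is 67.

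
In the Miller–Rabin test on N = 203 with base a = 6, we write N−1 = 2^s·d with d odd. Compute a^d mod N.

203 − 1 = 202 = 2^1 · 101, so d = 101.
6^1 ≡ 6 (mod 203)
6^2 ≡ 6^2 = 36 ≡ 36 (mod 203)
6^4 ≡ 36^2 = 1296 ≡ 78 (mod 203)
6^8 ≡ 78^2 = 6084 ≡ 197 (mod 203)
6^16 ≡ 197^2 = 38809 ≡ 36 (mod 203)
6^32 ≡ 36^2 = 1296 ≡ 78 (mod 203)
6^64 ≡ 78^2 = 6084 ≡ 197 (mod 203)
101 = 64 + 32 + 4 + 1 in binary powers of 2.
So 6^101 ≡ 197 · 78 · 78 · 6 ≡ 13 (mod 203).
Squaring chain: 13; never reaches −1, so base 6 is a Miller–Rabin witness that 203 is composite.

13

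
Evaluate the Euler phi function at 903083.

Factor: 903083 = 73 · 89 · 139.
φ(903083) = (73−1) · (89−1) · (139−1) = 72 · 88 · 138 = 874368.

874368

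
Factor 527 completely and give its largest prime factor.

31

527 = 17 · 31
31 is prime.
So 527 = 17 · 31; the largest prime factor is 31.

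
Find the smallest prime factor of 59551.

17

59551 is odd.
Digit sum 25, not divisible by 3.
Ends in 1: not divisible by 5.
7: 59551 = 7·8507 + 2
11: 59551 = 11·5413 + 8
13: 59551 = 13·4580 + 11
17: 59551 = 17·3503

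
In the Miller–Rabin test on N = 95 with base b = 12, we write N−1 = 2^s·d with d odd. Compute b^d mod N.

8

95 − 1 = 94 = 2^1 · 47, so d = 47.
12^1 ≡ 12 (mod 95)
12^2 ≡ 12^2 = 144 ≡ 49 (mod 95)
12^4 ≡ 49^2 = 2401 ≡ 26 (mod 95)
12^8 ≡ 26^2 = 676 ≡ 11 (mod 95)
12^16 ≡ 11^2 = 121 ≡ 26 (mod 95)
12^32 ≡ 26^2 = 676 ≡ 11 (mod 95)
47 = 32 + 8 + 4 + 2 + 1 in binary powers of 2.
So 12^47 ≡ 11 · 11 · 26 · 49 · 12 ≡ 8 (mod 95).
Squaring chain: 8; never reaches −1, so base 12 is a Miller–Rabin witness that 95 is composite.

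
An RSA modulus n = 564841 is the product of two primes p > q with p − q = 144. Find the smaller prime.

683

Since p = q + 144, we have 564841 = q(q + 144), so q² + 144q − 564841 = 0.
Discriminant: 144² + 4·564841 = 20736 + 2259364 = 2280100; √2280100 = 1510.
q = (−144 + 1510)/2 = 683, and p = q + 144 = 827.
Check: 683 · 827 = 564841.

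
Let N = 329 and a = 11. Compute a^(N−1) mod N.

11^1 ≡ 11 (mod 329)
11^2 ≡ 11^2 = 121 ≡ 121 (mod 329)
11^4 ≡ 121^2 = 14641 ≡ 165 (mod 329)
11^8 ≡ 165^2 = 27225 ≡ 247 (mod 329)
11^16 ≡ 247^2 = 61009 ≡ 144 (mod 329)
11^32 ≡ 144^2 = 20736 ≡ 9 (mod 329)
11^64 ≡ 9^2 = 81 ≡ 81 (mod 329)
11^128 ≡ 81^2 = 6561 ≡ 310 (mod 329)
11^256 ≡ 310^2 = 96100 ≡ 32 (mod 329)
328 = 256 + 64 + 8 in binary powers of 2.
So 11^328 ≡ 32 · 81 · 247 ≡ 319 (mod 329).
Since 319 ≠ 1, base 11 is a Fermat witness: 329 is composite.

319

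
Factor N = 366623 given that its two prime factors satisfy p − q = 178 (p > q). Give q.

523

Since p = q + 178, we have 366623 = q(q + 178), so q² + 178q − 366623 = 0.
Discriminant: 178² + 4·366623 = 31684 + 1466492 = 1498176; √1498176 = 1224.
q = (−178 + 1224)/2 = 523, and p = q + 178 = 701.
Check: 523 · 701 = 366623.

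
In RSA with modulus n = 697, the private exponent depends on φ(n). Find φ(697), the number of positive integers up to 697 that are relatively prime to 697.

Factor: 697 = 17 · 41.
φ(697) = (17−1) · (41−1) = 16 · 40 = 640.

640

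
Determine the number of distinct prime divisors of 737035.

5

737035 = 5 · 147407
147407 = 13 · 11339
11339 = 17 · 667
667 = 23 · 29
737035 = 5 · 13 · 17 · 23 · 29, which has 5 distinct prime factors.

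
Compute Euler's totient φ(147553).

Factor: 147553 = 7 · 107 · 197.
φ(147553) = (7−1) · (107−1) · (197−1) = 6 · 106 · 196 = 124656.

124656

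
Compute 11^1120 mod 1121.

11^1 ≡ 11 (mod 1121)
11^2 ≡ 11^2 = 121 ≡ 121 (mod 1121)
11^4 ≡ 121^2 = 14641 ≡ 68 (mod 1121)
11^8 ≡ 68^2 = 4624 ≡ 140 (mod 1121)
11^16 ≡ 140^2 = 19600 ≡ 543 (mod 1121)
11^32 ≡ 543^2 = 294849 ≡ 26 (mod 1121)
11^64 ≡ 26^2 = 676 ≡ 676 (mod 1121)
11^128 ≡ 676^2 = 456976 ≡ 729 (mod 1121)
11^256 ≡ 729^2 = 531441 ≡ 87 (mod 1121)
11^512 ≡ 87^2 = 7569 ≡ 843 (mod 1121)
11^1024 ≡ 843^2 = 710649 ≡ 1056 (mod 1121)
1120 = 1024 + 64 + 32 in binary powers of 2.
So 11^1120 ≡ 1056 · 676 · 26 ≡ 980 (mod 1121).
Since 980 ≠ 1, base 11 is a Fermat witness: 1121 is composite.

980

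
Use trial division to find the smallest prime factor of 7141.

37

7141 is odd.
Digit sum 13, not divisible by 3.
Ends in 1: not divisible by 5.
7: 7141 = 7·1020 + 1
11: 7141 = 11·649 + 2
13: 7141 = 13·549 + 4
17: 7141 = 17·420 + 1
19: 7141 = 19·375 + 16
23: 7141 = 23·310 + 11
29: 7141 = 29·246 + 7
31: 7141 = 31·230 + 11
37: 7141 = 37·193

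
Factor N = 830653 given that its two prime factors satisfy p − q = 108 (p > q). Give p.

Since p = q + 108, we have 830653 = q(q + 108), so q² + 108q − 830653 = 0.
Discriminant: 108² + 4·830653 = 11664 + 3322612 = 3334276; √3334276 = 1826.
q = (−108 + 1826)/2 = 859, and p = q + 108 = 967.
Check: 859 · 967 = 830653.

967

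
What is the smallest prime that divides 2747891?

53

2747891 is odd.
Digit sum 38, not divisible by 3.
Ends in 1: not divisible by 5.
7: 2747891 = 7·392555 + 6
11: 2747891 = 11·249808 + 3
13: 2747891 = 13·211376 + 3
17: 2747891 = 17·161640 + 11
19: 2747891 = 19·144625 + 16
23: 2747891 = 23·119473 + 12
29: 2747891 = 29·94754 + 25
31: 2747891 = 31·88641 + 20
37: 2747891 = 37·74267 + 12
41: 2747891 = 41·67021 + 30
43: 2747891 = 43·63904 + 19
47: 2747891 = 47·58465 + 36
53: 2747891 = 53·51847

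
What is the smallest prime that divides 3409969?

3409969 is odd.
Digit sum 40, not divisible by 3.
Ends in 9: not divisible by 5.
7: 3409969 = 7·487138 + 3
11: 3409969 = 11·309997 + 2
13: 3409969 = 13·262305 + 4
17: 3409969 = 17·200586 + 7
19: 3409969 = 19·179472 + 1
23: 3409969 = 23·148259 + 12
29: 3409969 = 29·117585 + 4
31: 3409969 = 31·109999

31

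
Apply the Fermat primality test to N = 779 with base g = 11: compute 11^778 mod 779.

11^1 ≡ 11 (mod 779)
11^2 ≡ 11^2 = 121 ≡ 121 (mod 779)
11^4 ≡ 121^2 = 14641 ≡ 619 (mod 779)
11^8 ≡ 619^2 = 383161 ≡ 672 (mod 779)
11^16 ≡ 672^2 = 451584 ≡ 543 (mod 779)
11^32 ≡ 543^2 = 294849 ≡ 387 (mod 779)
11^64 ≡ 387^2 = 149769 ≡ 201 (mod 779)
11^128 ≡ 201^2 = 40401 ≡ 672 (mod 779)
11^256 ≡ 672^2 = 451584 ≡ 543 (mod 779)
11^512 ≡ 543^2 = 294849 ≡ 387 (mod 779)
778 = 512 + 256 + 8 + 2 in binary powers of 2.
So 11^778 ≡ 387 · 543 · 672 · 121 ≡ 144 (mod 779).
Since 144 ≠ 1, base 11 is a Fermat witness: 779 is composite.

144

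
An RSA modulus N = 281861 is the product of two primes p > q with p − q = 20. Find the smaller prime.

521

Since p = q + 20, we have 281861 = q(q + 20), so q² + 20q − 281861 = 0.
Discriminant: 20² + 4·281861 = 400 + 1127444 = 1127844; √1127844 = 1062.
q = (−20 + 1062)/2 = 521, and p = q + 20 = 541.
Check: 521 · 541 = 281861.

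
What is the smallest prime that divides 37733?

97

37733 is odd.
Digit sum 23, not divisible by 3.
Ends in 3: not divisible by 5.
7: 37733 = 7·5390 + 3
11: 37733 = 11·3430 + 3
13: 37733 = 13·2902 + 7
17: 37733 = 17·2219 + 10
19: 37733 = 19·1985 + 18
23: 37733 = 23·1640 + 13
29: 37733 = 29·1301 + 4
31: 37733 = 31·1217 + 6
37: 37733 = 37·1019 + 30
41: 37733 = 41·920 + 13
43: 37733 = 43·877 + 22
47: 37733 = 47·802 + 39
53: 37733 = 53·711 + 50
59: 37733 = 59·639 + 32
61: 37733 = 61·618 + 35
67: 37733 = 67·563 + 12
71: 37733 = 71·531 + 32
73: 37733 = 73·516 + 65
79: 37733 = 79·477 + 50
83: 37733 = 83·454 + 51
89: 37733 = 89·423 + 86
97: 37733 = 97·389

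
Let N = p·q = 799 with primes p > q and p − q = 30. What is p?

47

Since p = q + 30, we have 799 = q(q + 30), so q² + 30q − 799 = 0.
Discriminant: 30² + 4·799 = 900 + 3196 = 4096; √4096 = 64.
q = (−30 + 64)/2 = 17, and p = q + 30 = 47.
Check: 17 · 47 = 799.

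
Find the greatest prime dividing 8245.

8245 = 5 · 1649
1649 = 17 · 97
97 is prime.
So 8245 = 5 · 17 · 97; the largest prime factor is 97.

97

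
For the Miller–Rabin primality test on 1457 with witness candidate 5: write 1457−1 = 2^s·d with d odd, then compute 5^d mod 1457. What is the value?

1457 − 1 = 1456 = 2^4 · 91, so d = 91.
5^1 ≡ 5 (mod 1457)
5^2 ≡ 5^2 = 25 ≡ 25 (mod 1457)
5^4 ≡ 25^2 = 625 ≡ 625 (mod 1457)
5^8 ≡ 625^2 = 390625 ≡ 149 (mod 1457)
5^16 ≡ 149^2 = 22201 ≡ 346 (mod 1457)
5^32 ≡ 346^2 = 119716 ≡ 242 (mod 1457)
5^64 ≡ 242^2 = 58564 ≡ 284 (mod 1457)
91 = 64 + 16 + 8 + 2 + 1 in binary powers of 2.
So 5^91 ≡ 284 · 346 · 149 · 25 · 5 ≡ 160 (mod 1457).
Squaring chain: 160 → 831 → 1400 → 335; never reaches −1, so base 5 is a Miller–Rabin witness that 1457 is composite.

160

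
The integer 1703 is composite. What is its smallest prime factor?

13

1703 is odd.
Digit sum 11, not divisible by 3.
Ends in 3: not divisible by 5.
7: 1703 = 7·243 + 2
11: 1703 = 11·154 + 9
13: 1703 = 13·131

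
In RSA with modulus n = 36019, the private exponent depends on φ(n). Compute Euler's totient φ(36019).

Factor: 36019 = 181 · 199.
φ(36019) = (181−1) · (199−1) = 180 · 198 = 35640.

35640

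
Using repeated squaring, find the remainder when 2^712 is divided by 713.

2^1 ≡ 2 (mod 713)
2^2 ≡ 2^2 = 4 ≡ 4 (mod 713)
2^4 ≡ 4^2 = 16 ≡ 16 (mod 713)
2^8 ≡ 16^2 = 256 ≡ 256 (mod 713)
2^16 ≡ 256^2 = 65536 ≡ 653 (mod 713)
2^32 ≡ 653^2 = 426409 ≡ 35 (mod 713)
2^64 ≡ 35^2 = 1225 ≡ 512 (mod 713)
2^128 ≡ 512^2 = 262144 ≡ 473 (mod 713)
2^256 ≡ 473^2 = 223729 ≡ 560 (mod 713)
2^512 ≡ 560^2 = 313600 ≡ 593 (mod 713)
712 = 512 + 128 + 64 + 8 in binary powers of 2.
So 2^712 ≡ 593 · 473 · 512 · 256 ≡ 624 (mod 713).
Since 624 ≠ 1, base 2 is a Fermat witness: 713 is composite.

624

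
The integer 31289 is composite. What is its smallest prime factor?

67

31289 is odd.
Digit sum 23, not divisible by 3.
Ends in 9: not divisible by 5.
7: 31289 = 7·4469 + 6
11: 31289 = 11·2844 + 5
13: 31289 = 13·2406 + 11
17: 31289 = 17·1840 + 9
19: 31289 = 19·1646 + 15
23: 31289 = 23·1360 + 9
29: 31289 = 29·1078 + 27
31: 31289 = 31·1009 + 10
37: 31289 = 37·845 + 24
41: 31289 = 41·763 + 6
43: 31289 = 43·727 + 28
47: 31289 = 47·665 + 34
53: 31289 = 53·590 + 19
59: 31289 = 59·530 + 19
61: 31289 = 61·512 + 57
67: 31289 = 67·467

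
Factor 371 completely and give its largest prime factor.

53

371 = 7 · 53
53 is prime.
So 371 = 7 · 53; the largest prime factor is 53.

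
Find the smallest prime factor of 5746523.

67

5746523 is odd.
Digit sum 32, not divisible by 3.
Ends in 3: not divisible by 5.
7: 5746523 = 7·820931 + 6
11: 5746523 = 11·522411 + 2
13: 5746523 = 13·442040 + 3
17: 5746523 = 17·338030 + 13
19: 5746523 = 19·302448 + 11
23: 5746523 = 23·249848 + 19
29: 5746523 = 29·198155 + 28
31: 5746523 = 31·185371 + 22
37: 5746523 = 37·155311 + 16
41: 5746523 = 41·140159 + 4
43: 5746523 = 43·133640 + 3
47: 5746523 = 47·122266 + 21
53: 5746523 = 53·108424 + 51
59: 5746523 = 59·97398 + 41
61: 5746523 = 61·94205 + 18
67: 5746523 = 67·85769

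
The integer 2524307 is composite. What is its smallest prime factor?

2524307 is odd.
Digit sum 23, not divisible by 3.
Ends in 7: not divisible by 5.
7: 2524307 = 7·360615 + 2
11: 2524307 = 11·229482 + 5
13: 2524307 = 13·194177 + 6
17: 2524307 = 17·148488 + 11
19: 2524307 = 19·132858 + 5
23: 2524307 = 23·109752 + 11
29: 2524307 = 29·87045 + 2
31: 2524307 = 31·81429 + 8
37: 2524307 = 37·68224 + 19
41: 2524307 = 41·61568 + 19
43: 2524307 = 43·58704 + 35
47: 2524307 = 47·53708 + 31
53: 2524307 = 53·47628 + 23
59: 2524307 = 59·42784 + 51
61: 2524307 = 61·41382 + 5
67: 2524307 = 67·37676 + 15
71: 2524307 = 71·35553 + 44
73: 2524307 = 73·34579 + 40
79: 2524307 = 79·31953 + 20
83: 2524307 = 83·30413 + 28
89: 2524307 = 89·28363

89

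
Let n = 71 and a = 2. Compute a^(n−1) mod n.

2^1 ≡ 2 (mod 71)
2^2 ≡ 2^2 = 4 ≡ 4 (mod 71)
2^4 ≡ 4^2 = 16 ≡ 16 (mod 71)
2^8 ≡ 16^2 = 256 ≡ 43 (mod 71)
2^16 ≡ 43^2 = 1849 ≡ 3 (mod 71)
2^32 ≡ 3^2 = 9 ≡ 9 (mod 71)
2^64 ≡ 9^2 = 81 ≡ 10 (mod 71)
70 = 64 + 4 + 2 in binary powers of 2.
So 2^70 ≡ 10 · 16 · 4 ≡ 1 (mod 71).
Since the result is 1, base 2 gives no evidence that 71 is composite.

1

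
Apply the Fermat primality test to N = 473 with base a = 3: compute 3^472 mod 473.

53

3^1 ≡ 3 (mod 473)
3^2 ≡ 3^2 = 9 ≡ 9 (mod 473)
3^4 ≡ 9^2 = 81 ≡ 81 (mod 473)
3^8 ≡ 81^2 = 6561 ≡ 412 (mod 473)
3^16 ≡ 412^2 = 169744 ≡ 410 (mod 473)
3^32 ≡ 410^2 = 168100 ≡ 185 (mod 473)
3^64 ≡ 185^2 = 34225 ≡ 169 (mod 473)
3^128 ≡ 169^2 = 28561 ≡ 181 (mod 473)
3^256 ≡ 181^2 = 32761 ≡ 124 (mod 473)
472 = 256 + 128 + 64 + 16 + 8 in binary powers of 2.
So 3^472 ≡ 124 · 181 · 169 · 410 · 412 ≡ 53 (mod 473).
Since 53 ≠ 1, base 3 is a Fermat witness: 473 is composite.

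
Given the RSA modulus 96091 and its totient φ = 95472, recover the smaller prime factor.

307

φ(n) = (p−1)(q−1) = n − (p+q) + 1, so p + q = 96091 − 95472 + 1 = 620.
p and q are the roots of t² − 620t + 96091 = 0.
Discriminant: 620² − 4·96091 = 384400 − 384364 = 36; √36 = 6.
q = (620 − 6)/2 = 307, p = (620 + 6)/2 = 313.
Check: 307 · 313 = 96091.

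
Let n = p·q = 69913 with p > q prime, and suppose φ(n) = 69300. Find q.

φ(n) = (p−1)(q−1) = n − (p+q) + 1, so p + q = 69913 − 69300 + 1 = 614.
p and q are the roots of t² − 614t + 69913 = 0.
Discriminant: 614² − 4·69913 = 376996 − 279652 = 97344; √97344 = 312.
q = (614 − 312)/2 = 151, p = (614 + 312)/2 = 463.
Check: 151 · 463 = 69913.

151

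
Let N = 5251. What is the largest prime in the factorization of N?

5251 = 59 · 89
89 is prime.
So 5251 = 59 · 89; the largest prime factor is 89.

89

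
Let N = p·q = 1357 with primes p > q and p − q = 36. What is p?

59

Since p = q + 36, we have 1357 = q(q + 36), so q² + 36q − 1357 = 0.
Discriminant: 36² + 4·1357 = 1296 + 5428 = 6724; √6724 = 82.
q = (−36 + 82)/2 = 23, and p = q + 36 = 59.
Check: 23 · 59 = 1357.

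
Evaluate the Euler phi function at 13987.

13720

Factor: 13987 = 71 · 197.
φ(13987) = (71−1) · (197−1) = 70 · 196 = 13720.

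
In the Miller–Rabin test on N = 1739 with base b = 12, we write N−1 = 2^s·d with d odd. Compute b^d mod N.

1739 − 1 = 1738 = 2^1 · 869, so d = 869.
12^1 ≡ 12 (mod 1739)
12^2 ≡ 12^2 = 144 ≡ 144 (mod 1739)
12^4 ≡ 144^2 = 20736 ≡ 1607 (mod 1739)
12^8 ≡ 1607^2 = 2582449 ≡ 34 (mod 1739)
12^16 ≡ 34^2 = 1156 ≡ 1156 (mod 1739)
12^32 ≡ 1156^2 = 1336336 ≡ 784 (mod 1739)
12^64 ≡ 784^2 = 614656 ≡ 789 (mod 1739)
12^128 ≡ 789^2 = 622521 ≡ 1698 (mod 1739)
12^256 ≡ 1698^2 = 2883204 ≡ 1681 (mod 1739)
12^512 ≡ 1681^2 = 2825761 ≡ 1625 (mod 1739)
869 = 512 + 256 + 64 + 32 + 4 + 1 in binary powers of 2.
So 12^869 ≡ 1625 · 1681 · 789 · 784 · 1607 · 12 ≡ 1635 (mod 1739).
Squaring chain: 1635; never reaches −1, so base 12 is a Miller–Rabin witness that 1739 is composite.

1635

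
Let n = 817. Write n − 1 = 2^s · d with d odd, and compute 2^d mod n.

297

817 − 1 = 816 = 2^4 · 51, so d = 51.
2^1 ≡ 2 (mod 817)
2^2 ≡ 2^2 = 4 ≡ 4 (mod 817)
2^4 ≡ 4^2 = 16 ≡ 16 (mod 817)
2^8 ≡ 16^2 = 256 ≡ 256 (mod 817)
2^16 ≡ 256^2 = 65536 ≡ 176 (mod 817)
2^32 ≡ 176^2 = 30976 ≡ 747 (mod 817)
51 = 32 + 16 + 2 + 1 in binary powers of 2.
So 2^51 ≡ 747 · 176 · 4 · 2 ≡ 297 (mod 817).
Squaring chain: 297 → 790 → 729 → 391; never reaches −1, so base 2 is a Miller–Rabin witness that 817 is composite.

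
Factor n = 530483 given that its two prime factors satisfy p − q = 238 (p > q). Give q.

Since p = q + 238, we have 530483 = q(q + 238), so q² + 238q − 530483 = 0.
Discriminant: 238² + 4·530483 = 56644 + 2121932 = 2178576; √2178576 = 1476.
q = (−238 + 1476)/2 = 619, and p = q + 238 = 857.
Check: 619 · 857 = 530483.

619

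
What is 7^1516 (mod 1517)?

7^1 ≡ 7 (mod 1517)
7^2 ≡ 7^2 = 49 ≡ 49 (mod 1517)
7^4 ≡ 49^2 = 2401 ≡ 884 (mod 1517)
7^8 ≡ 884^2 = 781456 ≡ 201 (mod 1517)
7^16 ≡ 201^2 = 40401 ≡ 959 (mod 1517)
7^32 ≡ 959^2 = 919681 ≡ 379 (mod 1517)
7^64 ≡ 379^2 = 143641 ≡ 1043 (mod 1517)
7^128 ≡ 1043^2 = 1087849 ≡ 160 (mod 1517)
7^256 ≡ 160^2 = 25600 ≡ 1328 (mod 1517)
7^512 ≡ 1328^2 = 1763584 ≡ 830 (mod 1517)
7^1024 ≡ 830^2 = 688900 ≡ 182 (mod 1517)
1516 = 1024 + 256 + 128 + 64 + 32 + 8 + 4 in binary powers of 2.
So 7^1516 ≡ 182 · 1328 · 160 · 1043 · 379 · 201 · 884 ≡ 107 (mod 1517).
Since 107 ≠ 1, base 7 is a Fermat witness: 1517 is composite.

107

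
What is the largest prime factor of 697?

697 = 17 · 41
41 is prime.
So 697 = 17 · 41; the largest prime factor is 41.

41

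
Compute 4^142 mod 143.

126

4^1 ≡ 4 (mod 143)
4^2 ≡ 4^2 = 16 ≡ 16 (mod 143)
4^4 ≡ 16^2 = 256 ≡ 113 (mod 143)
4^8 ≡ 113^2 = 12769 ≡ 42 (mod 143)
4^16 ≡ 42^2 = 1764 ≡ 48 (mod 143)
4^32 ≡ 48^2 = 2304 ≡ 16 (mod 143)
4^64 ≡ 16^2 = 256 ≡ 113 (mod 143)
4^128 ≡ 113^2 = 12769 ≡ 42 (mod 143)
142 = 128 + 8 + 4 + 2 in binary powers of 2.
So 4^142 ≡ 42 · 42 · 113 · 16 ≡ 126 (mod 143).
Since 126 ≠ 1, base 4 is a Fermat witness: 143 is composite.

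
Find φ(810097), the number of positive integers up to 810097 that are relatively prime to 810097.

Factor: 810097 = 67 · 107 · 113.
φ(810097) = (67−1) · (107−1) · (113−1) = 66 · 106 · 112 = 783552.

783552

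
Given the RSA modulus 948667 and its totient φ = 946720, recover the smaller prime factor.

971

φ(n) = (p−1)(q−1) = n − (p+q) + 1, so p + q = 948667 − 946720 + 1 = 1948.
p and q are the roots of t² − 1948t + 948667 = 0.
Discriminant: 1948² − 4·948667 = 3794704 − 3794668 = 36; √36 = 6.
q = (1948 − 6)/2 = 971, p = (1948 + 6)/2 = 977.
Check: 971 · 977 = 948667.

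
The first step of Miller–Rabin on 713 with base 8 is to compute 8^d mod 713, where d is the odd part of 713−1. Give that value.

713 − 1 = 712 = 2^3 · 89, so d = 89.
8^1 ≡ 8 (mod 713)
8^2 ≡ 8^2 = 64 ≡ 64 (mod 713)
8^4 ≡ 64^2 = 4096 ≡ 531 (mod 713)
8^8 ≡ 531^2 = 281961 ≡ 326 (mod 713)
8^16 ≡ 326^2 = 106276 ≡ 39 (mod 713)
8^32 ≡ 39^2 = 1521 ≡ 95 (mod 713)
8^64 ≡ 95^2 = 9025 ≡ 469 (mod 713)
89 = 64 + 16 + 8 + 1 in binary powers of 2.
So 8^89 ≡ 469 · 39 · 326 · 8 ≡ 376 (mod 713).
Squaring chain: 376 → 202 → 163; never reaches −1, so base 8 is a Miller–Rabin witness that 713 is composite.

376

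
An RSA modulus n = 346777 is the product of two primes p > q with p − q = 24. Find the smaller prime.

577

Since p = q + 24, we have 346777 = q(q + 24), so q² + 24q − 346777 = 0.
Discriminant: 24² + 4·346777 = 576 + 1387108 = 1387684; √1387684 = 1178.
q = (−24 + 1178)/2 = 577, and p = q + 24 = 601.
Check: 577 · 601 = 346777.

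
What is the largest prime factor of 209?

19

209 = 11 · 19
19 is prime.
So 209 = 11 · 19; the largest prime factor is 19.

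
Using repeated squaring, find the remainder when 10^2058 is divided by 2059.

10^1 ≡ 10 (mod 2059)
10^2 ≡ 10^2 = 100 ≡ 100 (mod 2059)
10^4 ≡ 100^2 = 10000 ≡ 1764 (mod 2059)
10^8 ≡ 1764^2 = 3111696 ≡ 547 (mod 2059)
10^16 ≡ 547^2 = 299209 ≡ 654 (mod 2059)
10^32 ≡ 654^2 = 427716 ≡ 1503 (mod 2059)
10^64 ≡ 1503^2 = 2259009 ≡ 286 (mod 2059)
10^128 ≡ 286^2 = 81796 ≡ 1495 (mod 2059)
10^256 ≡ 1495^2 = 2235025 ≡ 1010 (mod 2059)
10^512 ≡ 1010^2 = 1020100 ≡ 895 (mod 2059)
10^1024 ≡ 895^2 = 801025 ≡ 74 (mod 2059)
10^2048 ≡ 74^2 = 5476 ≡ 1358 (mod 2059)
2058 = 2048 + 8 + 2 in binary powers of 2.
So 10^2058 ≡ 1358 · 547 · 100 ≡ 57 (mod 2059).
Since 57 ≠ 1, base 10 is a Fermat witness: 2059 is composite.

57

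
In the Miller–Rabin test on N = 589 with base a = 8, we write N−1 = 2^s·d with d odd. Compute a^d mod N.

436

589 − 1 = 588 = 2^2 · 147, so d = 147.
8^1 ≡ 8 (mod 589)
8^2 ≡ 8^2 = 64 ≡ 64 (mod 589)
8^4 ≡ 64^2 = 4096 ≡ 562 (mod 589)
8^8 ≡ 562^2 = 315844 ≡ 140 (mod 589)
8^16 ≡ 140^2 = 19600 ≡ 163 (mod 589)
8^32 ≡ 163^2 = 26569 ≡ 64 (mod 589)
8^64 ≡ 64^2 = 4096 ≡ 562 (mod 589)
8^128 ≡ 562^2 = 315844 ≡ 140 (mod 589)
147 = 128 + 16 + 2 + 1 in binary powers of 2.
So 8^147 ≡ 140 · 163 · 64 · 8 ≡ 436 (mod 589).
Squaring chain: 436 → 438; never reaches −1, so base 8 is a Miller–Rabin witness that 589 is composite.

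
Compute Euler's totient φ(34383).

Factor: 34383 = 3 · 73 · 157.
φ(34383) = (3−1) · (73−1) · (157−1) = 2 · 72 · 156 = 22464.

22464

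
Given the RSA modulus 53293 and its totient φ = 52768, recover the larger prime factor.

389

φ(n) = (p−1)(q−1) = n − (p+q) + 1, so p + q = 53293 − 52768 + 1 = 526.
p and q are the roots of t² − 526t + 53293 = 0.
Discriminant: 526² − 4·53293 = 276676 − 213172 = 63504; √63504 = 252.
q = (526 − 252)/2 = 137, p = (526 + 252)/2 = 389.
Check: 137 · 389 = 53293.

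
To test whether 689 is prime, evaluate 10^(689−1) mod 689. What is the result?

16

10^1 ≡ 10 (mod 689)
10^2 ≡ 10^2 = 100 ≡ 100 (mod 689)
10^4 ≡ 100^2 = 10000 ≡ 354 (mod 689)
10^8 ≡ 354^2 = 125316 ≡ 607 (mod 689)
10^16 ≡ 607^2 = 368449 ≡ 523 (mod 689)
10^32 ≡ 523^2 = 273529 ≡ 685 (mod 689)
10^64 ≡ 685^2 = 469225 ≡ 16 (mod 689)
10^128 ≡ 16^2 = 256 ≡ 256 (mod 689)
10^256 ≡ 256^2 = 65536 ≡ 81 (mod 689)
10^512 ≡ 81^2 = 6561 ≡ 360 (mod 689)
688 = 512 + 128 + 32 + 16 in binary powers of 2.
So 10^688 ≡ 360 · 256 · 685 · 523 ≡ 16 (mod 689).
Since 16 ≠ 1, base 10 is a Fermat witness: 689 is composite.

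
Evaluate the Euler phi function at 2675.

2120

Factor: 2675 = 5^2 · 107.
φ(2675) = 5^1·(5−1) · (107−1) = 20 · 106 = 2120.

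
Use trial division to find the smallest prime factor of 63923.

97

63923 is odd.
Digit sum 23, not divisible by 3.
Ends in 3: not divisible by 5.
7: 63923 = 7·9131 + 6
11: 63923 = 11·5811 + 2
13: 63923 = 13·4917 + 2
17: 63923 = 17·3760 + 3
19: 63923 = 19·3364 + 7
23: 63923 = 23·2779 + 6
29: 63923 = 29·2204 + 7
31: 63923 = 31·2062 + 1
37: 63923 = 37·1727 + 24
41: 63923 = 41·1559 + 4
43: 63923 = 43·1486 + 25
47: 63923 = 47·1360 + 3
53: 63923 = 53·1206 + 5
59: 63923 = 59·1083 + 26
61: 63923 = 61·1047 + 56
67: 63923 = 67·954 + 5
71: 63923 = 71·900 + 23
73: 63923 = 73·875 + 48
79: 63923 = 79·809 + 12
83: 63923 = 83·770 + 13
89: 63923 = 89·718 + 21
97: 63923 = 97·659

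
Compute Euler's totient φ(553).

468

Factor: 553 = 7 · 79.
φ(553) = (7−1) · (79−1) = 6 · 78 = 468.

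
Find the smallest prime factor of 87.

3

87 is odd.
Digit sum 15, divisible by 3.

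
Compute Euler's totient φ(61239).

Factor: 61239 = 3 · 137 · 149.
φ(61239) = (3−1) · (137−1) · (149−1) = 2 · 136 · 148 = 40256.

40256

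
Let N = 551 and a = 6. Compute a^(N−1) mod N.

310

6^1 ≡ 6 (mod 551)
6^2 ≡ 6^2 = 36 ≡ 36 (mod 551)
6^4 ≡ 36^2 = 1296 ≡ 194 (mod 551)
6^8 ≡ 194^2 = 37636 ≡ 168 (mod 551)
6^16 ≡ 168^2 = 28224 ≡ 123 (mod 551)
6^32 ≡ 123^2 = 15129 ≡ 252 (mod 551)
6^64 ≡ 252^2 = 63504 ≡ 139 (mod 551)
6^128 ≡ 139^2 = 19321 ≡ 36 (mod 551)
6^256 ≡ 36^2 = 1296 ≡ 194 (mod 551)
6^512 ≡ 194^2 = 37636 ≡ 168 (mod 551)
550 = 512 + 32 + 4 + 2 in binary powers of 2.
So 6^550 ≡ 168 · 252 · 194 · 36 ≡ 310 (mod 551).
Since 310 ≠ 1, base 6 is a Fermat witness: 551 is composite.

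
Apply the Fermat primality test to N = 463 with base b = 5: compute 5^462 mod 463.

5^1 ≡ 5 (mod 463)
5^2 ≡ 5^2 = 25 ≡ 25 (mod 463)
5^4 ≡ 25^2 = 625 ≡ 162 (mod 463)
5^8 ≡ 162^2 = 26244 ≡ 316 (mod 463)
5^16 ≡ 316^2 = 99856 ≡ 311 (mod 463)
5^32 ≡ 311^2 = 96721 ≡ 417 (mod 463)
5^64 ≡ 417^2 = 173889 ≡ 264 (mod 463)
5^128 ≡ 264^2 = 69696 ≡ 246 (mod 463)
5^256 ≡ 246^2 = 60516 ≡ 326 (mod 463)
462 = 256 + 128 + 64 + 8 + 4 + 2 in binary powers of 2.
So 5^462 ≡ 326 · 246 · 264 · 316 · 162 · 25 ≡ 1 (mod 463).
Since the result is 1, base 5 gives no evidence that 463 is composite.

1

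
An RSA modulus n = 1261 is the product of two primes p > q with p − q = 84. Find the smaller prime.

13

Since p = q + 84, we have 1261 = q(q + 84), so q² + 84q − 1261 = 0.
Discriminant: 84² + 4·1261 = 7056 + 5044 = 12100; √12100 = 110.
q = (−84 + 110)/2 = 13, and p = q + 84 = 97.
Check: 13 · 97 = 1261.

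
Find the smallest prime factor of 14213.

61

14213 is odd.
Digit sum 11, not divisible by 3.
Ends in 3: not divisible by 5.
7: 14213 = 7·2030 + 3
11: 14213 = 11·1292 + 1
13: 14213 = 13·1093 + 4
17: 14213 = 17·836 + 1
19: 14213 = 19·748 + 1
23: 14213 = 23·617 + 22
29: 14213 = 29·490 + 3
31: 14213 = 31·458 + 15
37: 14213 = 37·384 + 5
41: 14213 = 41·346 + 27
43: 14213 = 43·330 + 23
47: 14213 = 47·302 + 19
53: 14213 = 53·268 + 9
59: 14213 = 59·240 + 53
61: 14213 = 61·233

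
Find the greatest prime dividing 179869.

89

179869 = 43 · 4183
4183 = 47 · 89
89 is prime.
So 179869 = 43 · 47 · 89; the largest prime factor is 89.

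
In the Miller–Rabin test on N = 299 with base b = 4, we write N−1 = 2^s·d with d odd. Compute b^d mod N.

299 − 1 = 298 = 2^1 · 149, so d = 149.
4^1 ≡ 4 (mod 299)
4^2 ≡ 4^2 = 16 ≡ 16 (mod 299)
4^4 ≡ 16^2 = 256 ≡ 256 (mod 299)
4^8 ≡ 256^2 = 65536 ≡ 55 (mod 299)
4^16 ≡ 55^2 = 3025 ≡ 35 (mod 299)
4^32 ≡ 35^2 = 1225 ≡ 29 (mod 299)
4^64 ≡ 29^2 = 841 ≡ 243 (mod 299)
4^128 ≡ 243^2 = 59049 ≡ 146 (mod 299)
149 = 128 + 16 + 4 + 1 in binary powers of 2.
So 4^149 ≡ 146 · 35 · 256 · 4 ≡ 140 (mod 299).
Squaring chain: 140; never reaches −1, so base 4 is a Miller–Rabin witness that 299 is composite.

140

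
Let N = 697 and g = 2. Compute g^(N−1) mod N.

18

2^1 ≡ 2 (mod 697)
2^2 ≡ 2^2 = 4 ≡ 4 (mod 697)
2^4 ≡ 4^2 = 16 ≡ 16 (mod 697)
2^8 ≡ 16^2 = 256 ≡ 256 (mod 697)
2^16 ≡ 256^2 = 65536 ≡ 18 (mod 697)
2^32 ≡ 18^2 = 324 ≡ 324 (mod 697)
2^64 ≡ 324^2 = 104976 ≡ 426 (mod 697)
2^128 ≡ 426^2 = 181476 ≡ 256 (mod 697)
2^256 ≡ 256^2 = 65536 ≡ 18 (mod 697)
2^512 ≡ 18^2 = 324 ≡ 324 (mod 697)
696 = 512 + 128 + 32 + 16 + 8 in binary powers of 2.
So 2^696 ≡ 324 · 256 · 324 · 18 · 256 ≡ 18 (mod 697).
Since 18 ≠ 1, base 2 is a Fermat witness: 697 is composite.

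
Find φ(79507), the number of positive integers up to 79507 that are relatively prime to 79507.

Factor: 79507 = 43^3.
φ(79507) = 43^2·(43−1) = 77658.

77658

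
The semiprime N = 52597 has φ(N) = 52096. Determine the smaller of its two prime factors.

φ(n) = (p−1)(q−1) = n − (p+q) + 1, so p + q = 52597 − 52096 + 1 = 502.
p and q are the roots of t² − 502t + 52597 = 0.
Discriminant: 502² − 4·52597 = 252004 − 210388 = 41616; √41616 = 204.
q = (502 − 204)/2 = 149, p = (502 + 204)/2 = 353.
Check: 149 · 353 = 52597.

149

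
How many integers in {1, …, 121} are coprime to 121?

110

Factor: 121 = 11^2.
φ(121) = 11^1·(11−1) = 110.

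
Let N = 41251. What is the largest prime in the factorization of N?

41251 = 7 · 5893
5893 = 71 · 83
83 is prime.
So 41251 = 7 · 71 · 83; the largest prime factor is 83.

83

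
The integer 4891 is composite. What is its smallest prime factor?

4891 is odd.
Digit sum 22, not divisible by 3.
Ends in 1: not divisible by 5.
7: 4891 = 7·698 + 5
11: 4891 = 11·444 + 7
13: 4891 = 13·376 + 3
17: 4891 = 17·287 + 12
19: 4891 = 19·257 + 8
23: 4891 = 23·212 + 15
29: 4891 = 29·168 + 19
31: 4891 = 31·157 + 24
37: 4891 = 37·132 + 7
41: 4891 = 41·119 + 12
43: 4891 = 43·113 + 32
47: 4891 = 47·104 + 3
53: 4891 = 53·92 + 15
59: 4891 = 59·82 + 53
61: 4891 = 61·80 + 11
67: 4891 = 67·73

67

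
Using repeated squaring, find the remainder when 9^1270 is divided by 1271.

532

9^1 ≡ 9 (mod 1271)
9^2 ≡ 9^2 = 81 ≡ 81 (mod 1271)
9^4 ≡ 81^2 = 6561 ≡ 206 (mod 1271)
9^8 ≡ 206^2 = 42436 ≡ 493 (mod 1271)
9^16 ≡ 493^2 = 243049 ≡ 288 (mod 1271)
9^32 ≡ 288^2 = 82944 ≡ 329 (mod 1271)
9^64 ≡ 329^2 = 108241 ≡ 206 (mod 1271)
9^128 ≡ 206^2 = 42436 ≡ 493 (mod 1271)
9^256 ≡ 493^2 = 243049 ≡ 288 (mod 1271)
9^512 ≡ 288^2 = 82944 ≡ 329 (mod 1271)
9^1024 ≡ 329^2 = 108241 ≡ 206 (mod 1271)
1270 = 1024 + 128 + 64 + 32 + 16 + 4 + 2 in binary powers of 2.
So 9^1270 ≡ 206 · 493 · 206 · 329 · 288 · 206 · 81 ≡ 532 (mod 1271).
Since 532 ≠ 1, base 9 is a Fermat witness: 1271 is composite.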